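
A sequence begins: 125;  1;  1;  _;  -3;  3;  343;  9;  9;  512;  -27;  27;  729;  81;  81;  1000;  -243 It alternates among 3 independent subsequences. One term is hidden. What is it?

The terms cycle through 3 interleaved subsequences.
Track A: 125, ?, 343, 512, 729, 1000 — perfect cubes starting at 5³.
Track B: 1, -3, 9, -27, 81, -243 — multiplying by -3 each time.
Track C: 1, 3, 9, 27, 81 — powers of 3.
The gap is track A's term 2; the rule gives 216.

216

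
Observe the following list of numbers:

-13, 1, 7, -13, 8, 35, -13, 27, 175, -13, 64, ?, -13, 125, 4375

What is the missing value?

875

Split by position mod 3 into 3 tracks.
Track A: -13, -13, -13, -13, -13 (constant -13).
Track B: 1, 8, 27, 64, 125 (perfect cubes starting at 1³).
Track C: 7, 35, 175, ?, 4375 (geometric, ×5 each step).
The gap is track C's term 4; the rule gives 875.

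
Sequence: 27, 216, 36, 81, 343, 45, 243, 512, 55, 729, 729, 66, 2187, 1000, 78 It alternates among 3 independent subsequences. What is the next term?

6561

Taking every 3rd term gives 3 separate tracks.
Track A = 27, 81, 243, 729, 2187: powers 3^3, 3^4, 3^5, ….
Track B = 216, 343, 512, 729, 1000: the cubes 6³, 7³, 8³, ….
Track C = 36, 45, 55, 66, 78: triangular numbers starting at T_8.
Position 16 falls in track A as its term 6, giving 6561.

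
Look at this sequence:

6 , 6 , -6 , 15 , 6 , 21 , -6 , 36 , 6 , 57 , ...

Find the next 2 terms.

Odd-indexed and even-indexed terms follow separate rules.
Subsequence A is 6, -6, 6, -6, 6, which is the oscillation 6·(−1)^(n+1).
Subsequence B is 6, 15, 21, 36, 57, which is Fibonacci-style (each term is the sum of the two before it).
Term 11 comes from subsequence A (its 6th entry): -6.
Position 12 falls in subsequence B as its term 6, giving 93.

-6, 93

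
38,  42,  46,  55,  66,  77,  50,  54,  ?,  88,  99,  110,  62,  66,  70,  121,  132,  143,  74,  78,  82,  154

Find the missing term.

Reading positions in blocks of 6 reveals the pattern AAABBB — 2 tracks woven together.
Subsequence A is 38, 42, 46, 50, 54, ?, 62, 66, 70, 74, 78, 82, which is arithmetic, step +4.
Subsequence B is 55, 66, 77, 88, 99, 110, 121, 132, 143, 154, which is linear: a_n = 44 + 11·n.
The gap is subsequence A's term 6; the rule gives 58.

58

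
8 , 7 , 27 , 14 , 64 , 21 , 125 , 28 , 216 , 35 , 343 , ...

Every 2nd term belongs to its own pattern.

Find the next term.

Taking every 2nd term gives 2 separate tracks.
Track A: 8, 27, 64, 125, 216, 343 (consecutive cubes n³ from n = 2).
Track B: 7, 14, 21, 28, 35 (adding 7 each time).
Position 12 falls in track B as its term 6, giving 42.

42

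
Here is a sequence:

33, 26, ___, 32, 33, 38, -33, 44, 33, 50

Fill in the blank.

-33

The terms cycle through 2 interleaved subsequences.
Subsequence A = 33, ?, 33, -33, 33: oscillating between 33 and -33.
Subsequence B = 26, 32, 38, 44, 50: arithmetic, step +6.
Subsequence A's pattern makes the blank -33.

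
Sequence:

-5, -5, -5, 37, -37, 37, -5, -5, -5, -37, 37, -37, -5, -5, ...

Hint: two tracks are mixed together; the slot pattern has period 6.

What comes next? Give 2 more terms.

-5, 37

The slot pattern repeats as AAABBB (period 6), so there are 2 interleaved tracks.
Subsequence A: -5, -5, -5, -5, -5, -5, -5, -5. Constant -5.
Subsequence B: 37, -37, 37, -37, 37, -37. Alternating ±37.
The 15th slot belongs to subsequence A; its 9th term is -5.
Term 16 comes from subsequence B (its 7th entry): 37.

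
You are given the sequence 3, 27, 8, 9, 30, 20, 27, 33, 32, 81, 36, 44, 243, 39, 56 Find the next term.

Read the sequence 3 terms at a time; column i is its own pattern.
Track A: 3, 9, 27, 81, 243 — powers of 3.
Track B: 27, 30, 33, 36, 39 — adding 3 each time.
Track C: 8, 20, 32, 44, 56 — linear: a_n = -4 + 12·n.
The 16th slot belongs to track A; its 6th term is 729.

729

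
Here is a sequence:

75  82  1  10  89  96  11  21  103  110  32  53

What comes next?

117

The slot pattern repeats as AABB (period 4), so there are 2 interleaved tracks.
Stream A: 75, 82, 89, 96, 103, 110 (arithmetic, step +7).
Stream B: 1, 10, 11, 21, 32, 53 (Fibonacci-style (each term is the sum of the two before it)).
Position 13 falls in stream A as its term 7, giving 117.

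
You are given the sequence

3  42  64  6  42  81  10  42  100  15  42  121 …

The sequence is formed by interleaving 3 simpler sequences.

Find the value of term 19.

Read the sequence 3 terms at a time; column i is its own pattern.
Track A: 3, 6, 10, 15 — triangular numbers starting at T_2.
Track B: 42, 42, 42, 42 — constant 42.
Track C: 64, 81, 100, 121 — consecutive squares n² from n = 8.
Position 19 → track A, term 7 = 36.

36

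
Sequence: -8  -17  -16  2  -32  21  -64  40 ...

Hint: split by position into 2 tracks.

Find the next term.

Split by position mod 2 into 2 tracks.
Track A: -8, -16, -32, -64 (geometric, ×2 each step).
Track B: -17, 2, 21, 40 (adding 19 each time).
Position 9 → track A, term 5 = -128.

-128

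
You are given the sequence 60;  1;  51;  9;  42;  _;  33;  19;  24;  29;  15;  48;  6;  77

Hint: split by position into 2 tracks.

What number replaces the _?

10

Positions 1, 3, 5, … form one subsequence and positions 2, 4, 6, … form another.
Track A is 60, 51, 42, 33, 24, 15, 6, which is arithmetic with common difference −9.
Track B is 1, 9, ?, 19, 29, 48, 77, which is a Fibonacci-like recurrence a_n = a_{n-1} + a_{n-2}.
The gap is track B's term 3; the rule gives 10.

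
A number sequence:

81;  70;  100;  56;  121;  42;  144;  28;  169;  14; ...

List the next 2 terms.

Taking every 2nd term gives 2 separate tracks.
Stream A is 81, 100, 121, 144, 169, which is consecutive squares n² from n = 9.
Stream B is 70, 56, 42, 28, 14, which is subtracting 14 each time.
Position 11 → stream A, term 6 = 196.
The 12th slot belongs to stream B; its 6th term is 0.

196, 0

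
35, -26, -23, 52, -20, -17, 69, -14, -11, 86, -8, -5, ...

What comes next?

103

Positions follow the repeating pattern ABB; grouping by letter gives 2 tracks.
Stream A: 35, 52, 69, 86. Linear: a_n = 18 + 17·n.
Stream B: -26, -23, -20, -17, -14, -11, -8, -5. Adding 3 each time.
Position 13 falls in stream A as its term 5, giving 103.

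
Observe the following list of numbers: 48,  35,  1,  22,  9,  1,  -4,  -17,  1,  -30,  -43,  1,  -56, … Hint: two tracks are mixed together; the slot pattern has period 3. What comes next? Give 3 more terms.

Positions follow the repeating pattern AAB; grouping by letter gives 2 tracks.
Track A = 48, 35, 22, 9, -4, -17, -30, -43, -56: linear: a_n = 61 − 13·n.
Track B = 1, 1, 1, 1: the constant sequence 1.
Position 14 falls in track A as its term 10, giving -69.
Term 15 comes from track B (its 5th entry): 1.
Term 16 comes from track A (its 11th entry): -82.

-69, 1, -82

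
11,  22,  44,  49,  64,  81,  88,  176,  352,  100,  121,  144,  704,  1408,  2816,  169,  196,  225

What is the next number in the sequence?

5632

Positions follow the repeating pattern AAABBB; grouping by letter gives 2 tracks.
Subsequence A is 11, 22, 44, 88, 176, 352, 704, 1408, 2816, which is multiplying by 2 each time.
Subsequence B is 49, 64, 81, 100, 121, 144, 169, 196, 225, which is the squares 7², 8², 9², ….
The 19th slot belongs to subsequence A; its 10th term is 5632.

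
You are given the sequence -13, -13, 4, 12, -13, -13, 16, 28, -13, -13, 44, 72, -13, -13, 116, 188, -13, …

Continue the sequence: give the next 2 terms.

Reading positions in blocks of 4 reveals the pattern AABB — 2 tracks woven together.
Subsequence A is -13, -13, -13, -13, -13, -13, -13, -13, -13, which is the constant sequence -13.
Subsequence B is 4, 12, 16, 28, 44, 72, 116, 188, which is Fibonacci-style (each term is the sum of the two before it).
Position 18 falls in subsequence A as its term 10, giving -13.
Position 19 falls in subsequence B as its term 9, giving 304.

-13, 304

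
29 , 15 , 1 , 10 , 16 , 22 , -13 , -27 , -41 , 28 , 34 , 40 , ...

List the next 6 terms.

-55, -69, -83, 46, 52, 58

Positions follow the repeating pattern AAABBB; grouping by letter gives 2 tracks.
Stream A = 29, 15, 1, -13, -27, -41: subtracting 14 each time.
Stream B = 10, 16, 22, 28, 34, 40: arithmetic, step +6.
Position 13 → stream A, term 7 = -55.
Term 14 comes from stream A (its 8th entry): -69.
Position 15 falls in stream A as its term 9, giving -83.
Position 16 → stream B, term 7 = 46.
Term 17 comes from stream B (its 8th entry): 52.
Position 18 falls in stream B as its term 9, giving 58.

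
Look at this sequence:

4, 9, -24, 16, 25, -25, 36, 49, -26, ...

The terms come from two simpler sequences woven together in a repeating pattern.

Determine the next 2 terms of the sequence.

Positions follow the repeating pattern AAB; grouping by letter gives 2 tracks.
Stream A: 4, 9, 16, 25, 36, 49. Perfect squares starting at 2².
Stream B: -24, -25, -26. Arithmetic, step −1.
Position 10 → stream A, term 7 = 64.
Position 11 falls in stream A as its term 8, giving 81.

64, 81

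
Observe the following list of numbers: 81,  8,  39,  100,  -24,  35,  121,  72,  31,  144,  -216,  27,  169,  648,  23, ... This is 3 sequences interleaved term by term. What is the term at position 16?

Split by position mod 3 into 3 tracks.
Stream A: 81, 100, 121, 144, 169 (consecutive squares n² from n = 9).
Stream B: 8, -24, 72, -216, 648 (geometric, ×-3 each step).
Stream C: 39, 35, 31, 27, 23 (arithmetic with common difference −4).
Position 16 → stream A, term 6 = 196.

196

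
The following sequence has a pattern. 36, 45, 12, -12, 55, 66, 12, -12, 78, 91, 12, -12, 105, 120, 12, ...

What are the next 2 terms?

-12, 136

Reading positions in blocks of 4 reveals the pattern AABB — 2 tracks woven together.
Subsequence A = 36, 45, 55, 66, 78, 91, 105, 120: triangular numbers starting at T_8.
Subsequence B = 12, -12, 12, -12, 12, -12, 12: oscillating between 12 and -12.
Term 16 comes from subsequence B (its 8th entry): -12.
The 17th slot belongs to subsequence A; its 9th term is 136.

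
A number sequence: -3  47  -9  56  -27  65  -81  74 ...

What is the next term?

-243

Positions 1, 3, 5, … form one subsequence and positions 2, 4, 6, … form another.
Stream A: -3, -9, -27, -81 (multiplying by 3 each time).
Stream B: 47, 56, 65, 74 (arithmetic with common difference +9).
Position 9 falls in stream A as its term 5, giving -243.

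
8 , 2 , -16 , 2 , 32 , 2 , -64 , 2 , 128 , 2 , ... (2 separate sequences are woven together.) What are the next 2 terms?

Split by position mod 2 into 2 tracks.
Track A = 8, -16, 32, -64, 128: a geometric progression (common ratio -2).
Track B = 2, 2, 2, 2, 2: always 2.
The 11th slot belongs to track A; its 6th term is -256.
Position 12 falls in track B as its term 6, giving 2.

-256, 2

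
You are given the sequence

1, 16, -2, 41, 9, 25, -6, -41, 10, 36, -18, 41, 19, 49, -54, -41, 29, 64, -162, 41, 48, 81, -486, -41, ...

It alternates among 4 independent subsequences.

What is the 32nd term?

-41

Taking every 4th term gives 4 separate tracks.
Subsequence A: 1, 9, 10, 19, 29, 48. A Fibonacci-like recurrence a_n = a_{n-1} + a_{n-2}.
Subsequence B: 16, 25, 36, 49, 64, 81. Consecutive squares n² from n = 4.
Subsequence C: -2, -6, -18, -54, -162, -486. Geometric, ×3 each step.
Subsequence D: 41, -41, 41, -41, 41, -41. Alternating ±41.
Term 32 comes from subsequence D (its 8th entry): -41.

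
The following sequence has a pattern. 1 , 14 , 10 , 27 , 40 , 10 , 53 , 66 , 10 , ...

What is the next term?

Reading positions in blocks of 3 reveals the pattern AAB — 2 tracks woven together.
Track A = 1, 14, 27, 40, 53, 66: adding 13 each time.
Track B = 10, 10, 10: always 10.
Position 10 falls in track A as its term 7, giving 79.

79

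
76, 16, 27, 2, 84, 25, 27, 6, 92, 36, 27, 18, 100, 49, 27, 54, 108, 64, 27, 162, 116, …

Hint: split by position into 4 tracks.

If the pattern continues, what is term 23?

Split by position mod 4: positions 1, 5, 9, … form one track, and each other residue class forms its own.
Subsequence A: 76, 84, 92, 100, 108, 116. Adding 8 each time.
Subsequence B: 16, 25, 36, 49, 64. The squares 4², 5², 6², ….
Subsequence C: 27, 27, 27, 27, 27. Constant 27.
Subsequence D: 2, 6, 18, 54, 162. Geometric, ×3 each step.
Position 23 falls in subsequence C as its term 6, giving 27.

27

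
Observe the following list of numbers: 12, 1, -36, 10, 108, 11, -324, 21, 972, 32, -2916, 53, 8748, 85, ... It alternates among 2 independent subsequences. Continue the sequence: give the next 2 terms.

Taking every 2nd term gives 2 separate tracks.
Stream A: 12, -36, 108, -324, 972, -2916, 8748 (multiplying by -3 each time).
Stream B: 1, 10, 11, 21, 32, 53, 85 (Fibonacci-style (each term is the sum of the two before it)).
Position 15 falls in stream A as its term 8, giving -26244.
Position 16 falls in stream B as its term 8, giving 138.

-26244, 138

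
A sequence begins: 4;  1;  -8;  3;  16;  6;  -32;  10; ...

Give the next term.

64

Split by position mod 2 into 2 tracks.
Stream A is 4, -8, 16, -32, which is a geometric progression (common ratio -2).
Stream B is 1, 3, 6, 10, which is triangular numbers starting at T_1.
Position 9 → stream A, term 5 = 64.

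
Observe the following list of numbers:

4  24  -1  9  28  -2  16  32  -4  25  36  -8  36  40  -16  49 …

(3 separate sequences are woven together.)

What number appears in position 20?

48

Taking every 3rd term gives 3 separate tracks.
Track A is 4, 9, 16, 25, 36, 49, which is the squares 2², 3², 4², ….
Track B is 24, 28, 32, 36, 40, which is arithmetic, step +4.
Track C is -1, -2, -4, -8, -16, which is geometric with ratio 2.
Position 20 falls in track B as its term 7, giving 48.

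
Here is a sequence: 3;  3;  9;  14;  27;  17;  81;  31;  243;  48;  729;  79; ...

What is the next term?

2187

Split by position mod 2 into 2 tracks.
Stream A: 3, 9, 27, 81, 243, 729. Successive powers of 3.
Stream B: 3, 14, 17, 31, 48, 79. Fibonacci-style (each term is the sum of the two before it).
Term 13 comes from stream A (its 7th entry): 2187.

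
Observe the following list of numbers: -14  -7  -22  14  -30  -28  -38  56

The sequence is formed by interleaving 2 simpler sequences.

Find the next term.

-46

Split by position mod 2 into 2 tracks.
Subsequence A: -14, -22, -30, -38 — arithmetic, step −8.
Subsequence B: -7, 14, -28, 56 — geometric, ×-2 each step.
Position 9 falls in subsequence A as its term 5, giving -46.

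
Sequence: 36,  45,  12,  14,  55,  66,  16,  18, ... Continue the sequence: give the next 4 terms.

78, 91, 20, 22

The slot pattern repeats as AABB (period 4), so there are 2 interleaved tracks.
Subsequence A: 36, 45, 55, 66. Triangular numbers n(n+1)/2 for n = 8, 9, ….
Subsequence B: 12, 14, 16, 18. Linear: a_n = 10 + 2·n.
Term 9 comes from subsequence A (its 5th entry): 78.
The 10th slot belongs to subsequence A; its 6th term is 91.
Position 11 falls in subsequence B as its term 5, giving 20.
Term 12 comes from subsequence B (its 6th entry): 22.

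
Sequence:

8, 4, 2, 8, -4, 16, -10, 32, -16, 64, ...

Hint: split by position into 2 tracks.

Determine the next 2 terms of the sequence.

-22, 128

Taking every 2nd term gives 2 separate tracks.
Track A = 8, 2, -4, -10, -16: linear: a_n = 14 − 6·n.
Track B = 4, 8, 16, 32, 64: a geometric progression (common ratio 2).
The 11th slot belongs to track A; its 6th term is -22.
Position 12 → track B, term 6 = 128.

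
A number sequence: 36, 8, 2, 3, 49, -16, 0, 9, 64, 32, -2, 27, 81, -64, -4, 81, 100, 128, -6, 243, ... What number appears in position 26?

512

Split by position mod 4: positions 1, 5, 9, … form one track, and each other residue class forms its own.
Track A is 36, 49, 64, 81, 100, which is consecutive squares n² from n = 6.
Track B is 8, -16, 32, -64, 128, which is geometric, ×-2 each step.
Track C is 2, 0, -2, -4, -6, which is arithmetic with common difference −2.
Track D is 3, 9, 27, 81, 243, which is successive powers of 3.
Position 26 → track B, term 7 = 512.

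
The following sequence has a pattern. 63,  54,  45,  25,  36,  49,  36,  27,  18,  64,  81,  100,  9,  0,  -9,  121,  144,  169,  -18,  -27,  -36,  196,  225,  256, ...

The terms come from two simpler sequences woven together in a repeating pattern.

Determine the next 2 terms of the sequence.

-45, -54

The slot pattern repeats as AAABBB (period 6), so there are 2 interleaved tracks.
Stream A: 63, 54, 45, 36, 27, 18, 9, 0, -9, -18, -27, -36 (arithmetic with common difference −9).
Stream B: 25, 36, 49, 64, 81, 100, 121, 144, 169, 196, 225, 256 (perfect squares starting at 5²).
Position 25 falls in stream A as its term 13, giving -45.
Term 26 comes from stream A (its 14th entry): -54.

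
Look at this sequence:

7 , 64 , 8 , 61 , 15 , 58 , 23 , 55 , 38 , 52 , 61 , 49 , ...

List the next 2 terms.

Split by position mod 2 into 2 tracks.
Subsequence A = 7, 8, 15, 23, 38, 61: Fibonacci-style (each term is the sum of the two before it).
Subsequence B = 64, 61, 58, 55, 52, 49: arithmetic with common difference −3.
Position 13 → subsequence A, term 7 = 99.
Term 14 comes from subsequence B (its 7th entry): 46.

99, 46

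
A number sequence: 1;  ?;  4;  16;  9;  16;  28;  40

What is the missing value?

4

Reading positions in blocks of 4 reveals the pattern AABB — 2 tracks woven together.
Track A: 1, ?, 9, 16 (perfect squares starting at 1²).
Track B: 4, 16, 28, 40 (linear: a_n = -8 + 12·n).
So the missing entry in track A is 4.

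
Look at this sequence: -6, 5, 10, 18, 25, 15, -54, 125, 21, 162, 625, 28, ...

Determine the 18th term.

Split by position mod 3 into 3 tracks.
Track A: -6, 18, -54, 162. Geometric, ×-3 each step.
Track B: 5, 25, 125, 625. Powers of 5.
Track C: 10, 15, 21, 28. Triangular numbers n(n+1)/2 for n = 4, 5, ….
Term 18 comes from track C (its 6th entry): 45.

45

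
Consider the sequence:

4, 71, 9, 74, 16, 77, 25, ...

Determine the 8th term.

80

Split by position mod 2 into 2 tracks.
Track A = 4, 9, 16, 25: consecutive squares n² from n = 2.
Track B = 71, 74, 77: adding 3 each time.
Term 8 comes from track B (its 4th entry): 80.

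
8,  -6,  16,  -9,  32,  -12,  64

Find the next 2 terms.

-15, 128

The terms cycle through 2 interleaved subsequences.
Stream A is 8, 16, 32, 64, which is powers 2^3, 2^4, 2^5, ….
Stream B is -6, -9, -12, which is subtracting 3 each time.
Position 8 falls in stream B as its term 4, giving -15.
The 9th slot belongs to stream A; its 5th term is 128.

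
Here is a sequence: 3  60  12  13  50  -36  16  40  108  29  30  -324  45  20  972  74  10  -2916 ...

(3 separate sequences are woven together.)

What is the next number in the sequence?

119

Split by position mod 3 into 3 tracks.
Track A: 3, 13, 16, 29, 45, 74 (Fibonacci-style (each term is the sum of the two before it)).
Track B: 60, 50, 40, 30, 20, 10 (arithmetic, step −10).
Track C: 12, -36, 108, -324, 972, -2916 (multiplying by -3 each time).
Term 19 comes from track A (its 7th entry): 119.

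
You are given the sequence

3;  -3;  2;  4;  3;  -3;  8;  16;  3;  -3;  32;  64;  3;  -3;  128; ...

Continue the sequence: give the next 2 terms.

Reading positions in blocks of 4 reveals the pattern AABB — 2 tracks woven together.
Stream A: 3, -3, 3, -3, 3, -3, 3, -3 (alternating ±3).
Stream B: 2, 4, 8, 16, 32, 64, 128 (successive powers of 2).
Position 16 falls in stream B as its term 8, giving 256.
The 17th slot belongs to stream A; its 9th term is 3.

256, 3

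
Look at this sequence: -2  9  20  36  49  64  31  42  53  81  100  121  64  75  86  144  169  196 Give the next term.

97

Reading positions in blocks of 6 reveals the pattern AAABBB — 2 tracks woven together.
Track A: -2, 9, 20, 31, 42, 53, 64, 75, 86 (linear: a_n = -13 + 11·n).
Track B: 36, 49, 64, 81, 100, 121, 144, 169, 196 (the squares 6², 7², 8², …).
Position 19 falls in track A as its term 10, giving 97.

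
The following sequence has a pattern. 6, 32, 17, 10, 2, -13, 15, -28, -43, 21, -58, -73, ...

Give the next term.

Positions follow the repeating pattern ABB; grouping by letter gives 2 tracks.
Subsequence A: 6, 10, 15, 21 (the triangular numbers T_3, T_4, …).
Subsequence B: 32, 17, 2, -13, -28, -43, -58, -73 (arithmetic with common difference −15).
Position 13 falls in subsequence A as its term 5, giving 28.

28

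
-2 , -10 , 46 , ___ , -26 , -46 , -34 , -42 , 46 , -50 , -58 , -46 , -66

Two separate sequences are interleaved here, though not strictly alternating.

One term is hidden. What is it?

Reading positions in blocks of 3 reveals the pattern AAB — 2 tracks woven together.
Track A: -2, -10, ?, -26, -34, -42, -50, -58, -66 (linear: a_n = 6 − 8·n).
Track B: 46, -46, 46, -46 (oscillating between 46 and -46).
Track A's pattern makes the blank -18.

-18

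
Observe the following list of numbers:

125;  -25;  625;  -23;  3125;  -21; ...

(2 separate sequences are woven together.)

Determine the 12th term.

Odd-indexed and even-indexed terms follow separate rules.
Track A: 125, 625, 3125 — powers of 5.
Track B: -25, -23, -21 — linear: a_n = -27 + 2·n.
The 12th slot belongs to track B; its 6th term is -15.

-15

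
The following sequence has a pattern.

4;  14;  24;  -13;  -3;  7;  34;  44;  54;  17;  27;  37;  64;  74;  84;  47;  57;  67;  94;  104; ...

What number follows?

114

Positions follow the repeating pattern AAABBB; grouping by letter gives 2 tracks.
Track A: 4, 14, 24, 34, 44, 54, 64, 74, 84, 94, 104 — arithmetic with common difference +10.
Track B: -13, -3, 7, 17, 27, 37, 47, 57, 67 — arithmetic with common difference +10.
Term 21 comes from track A (its 12th entry): 114.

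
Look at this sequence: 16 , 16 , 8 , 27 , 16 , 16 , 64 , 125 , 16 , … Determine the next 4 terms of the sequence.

16, 216, 343, 16

The slot pattern repeats as AABB (period 4), so there are 2 interleaved tracks.
Stream A: 16, 16, 16, 16, 16 — always 16.
Stream B: 8, 27, 64, 125 — perfect cubes starting at 2³.
Term 10 comes from stream A (its 6th entry): 16.
Position 11 → stream B, term 5 = 216.
Term 12 comes from stream B (its 6th entry): 343.
Position 13 → stream A, term 7 = 16.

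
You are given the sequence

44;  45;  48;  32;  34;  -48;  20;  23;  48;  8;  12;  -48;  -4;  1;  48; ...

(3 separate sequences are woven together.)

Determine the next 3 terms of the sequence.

-16, -10, -48

Taking every 3rd term gives 3 separate tracks.
Track A: 44, 32, 20, 8, -4. Subtracting 12 each time.
Track B: 45, 34, 23, 12, 1. Subtracting 11 each time.
Track C: 48, -48, 48, -48, 48. The oscillation 48·(−1)^(n+1).
The 16th slot belongs to track A; its 6th term is -16.
Term 17 comes from track B (its 6th entry): -10.
The 18th slot belongs to track C; its 6th term is -48.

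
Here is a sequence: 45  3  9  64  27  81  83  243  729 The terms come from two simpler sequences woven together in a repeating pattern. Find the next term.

Reading positions in blocks of 3 reveals the pattern ABB — 2 tracks woven together.
Subsequence A: 45, 64, 83. Adding 19 each time.
Subsequence B: 3, 9, 27, 81, 243, 729. Geometric with ratio 3.
The 10th slot belongs to subsequence A; its 4th term is 102.

102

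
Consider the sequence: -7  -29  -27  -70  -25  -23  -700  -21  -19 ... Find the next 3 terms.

Reading positions in blocks of 3 reveals the pattern ABB — 2 tracks woven together.
Stream A: -7, -70, -700. Geometric with ratio 10.
Stream B: -29, -27, -25, -23, -21, -19. Arithmetic with common difference +2.
Position 10 falls in stream A as its term 4, giving -7000.
The 11th slot belongs to stream B; its 7th term is -17.
Position 12 → stream B, term 8 = -15.

-7000, -17, -15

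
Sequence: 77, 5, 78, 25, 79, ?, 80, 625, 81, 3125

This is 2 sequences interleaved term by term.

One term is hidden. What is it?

125

Odd-indexed and even-indexed terms follow separate rules.
Subsequence A: 77, 78, 79, 80, 81. Arithmetic, step +1.
Subsequence B: 5, 25, ?, 625, 3125. Powers of 5.
Filling subsequence B at index 3 by its rule yields 125.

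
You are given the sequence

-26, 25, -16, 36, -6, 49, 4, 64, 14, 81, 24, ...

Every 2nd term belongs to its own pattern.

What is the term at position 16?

Taking every 2nd term gives 2 separate tracks.
Subsequence A: -26, -16, -6, 4, 14, 24 (arithmetic with common difference +10).
Subsequence B: 25, 36, 49, 64, 81 (perfect squares starting at 5²).
Position 16 falls in subsequence B as its term 8, giving 144.

144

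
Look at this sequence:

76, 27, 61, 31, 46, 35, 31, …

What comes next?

39

Split by position mod 2 into 2 tracks.
Track A is 76, 61, 46, 31, which is linear: a_n = 91 − 15·n.
Track B is 27, 31, 35, which is arithmetic, step +4.
The 8th slot belongs to track B; its 4th term is 39.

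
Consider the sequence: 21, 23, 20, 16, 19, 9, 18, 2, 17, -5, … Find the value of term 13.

Split by position mod 2 into 2 tracks.
Track A: 21, 20, 19, 18, 17. Arithmetic with common difference −1.
Track B: 23, 16, 9, 2, -5. Arithmetic with common difference −7.
The 13th slot belongs to track A; its 7th term is 15.

15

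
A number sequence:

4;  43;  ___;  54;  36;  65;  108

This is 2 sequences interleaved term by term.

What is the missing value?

12

Taking every 2nd term gives 2 separate tracks.
Track A = 4, ?, 36, 108: a geometric progression (common ratio 3).
Track B = 43, 54, 65: arithmetic with common difference +11.
Track A's pattern makes the blank 12.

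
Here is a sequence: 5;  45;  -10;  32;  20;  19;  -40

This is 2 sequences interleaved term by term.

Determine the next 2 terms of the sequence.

The terms cycle through 2 interleaved subsequences.
Stream A: 5, -10, 20, -40 — a geometric progression (common ratio -2).
Stream B: 45, 32, 19 — linear: a_n = 58 − 13·n.
Position 8 → stream B, term 4 = 6.
Position 9 → stream A, term 5 = 80.

6, 80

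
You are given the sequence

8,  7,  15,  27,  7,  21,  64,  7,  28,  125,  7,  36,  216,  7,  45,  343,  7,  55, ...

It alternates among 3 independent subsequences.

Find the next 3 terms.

512, 7, 66

The terms cycle through 3 interleaved subsequences.
Subsequence A: 8, 27, 64, 125, 216, 343 — the cubes 2³, 3³, 4³, ….
Subsequence B: 7, 7, 7, 7, 7, 7 — always 7.
Subsequence C: 15, 21, 28, 36, 45, 55 — triangular numbers n(n+1)/2 for n = 5, 6, ….
The 19th slot belongs to subsequence A; its 7th term is 512.
The 20th slot belongs to subsequence B; its 7th term is 7.
Term 21 comes from subsequence C (its 7th entry): 66.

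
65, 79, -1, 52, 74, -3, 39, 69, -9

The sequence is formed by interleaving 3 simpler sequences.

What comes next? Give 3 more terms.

Split by position mod 3 into 3 tracks.
Track A: 65, 52, 39 — arithmetic, step −13.
Track B: 79, 74, 69 — arithmetic, step −5.
Track C: -1, -3, -9 — a geometric progression (common ratio 3).
Position 10 → track A, term 4 = 26.
The 11th slot belongs to track B; its 4th term is 64.
Position 12 falls in track C as its term 4, giving -27.

26, 64, -27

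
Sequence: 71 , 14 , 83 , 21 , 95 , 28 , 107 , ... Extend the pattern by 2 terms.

Odd-indexed and even-indexed terms follow separate rules.
Track A: 71, 83, 95, 107 (arithmetic with common difference +12).
Track B: 14, 21, 28 (adding 7 each time).
Position 8 → track B, term 4 = 35.
Term 9 comes from track A (its 5th entry): 119.

35, 119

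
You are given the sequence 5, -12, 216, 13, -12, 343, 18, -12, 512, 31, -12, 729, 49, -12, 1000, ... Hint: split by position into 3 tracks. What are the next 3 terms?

80, -12, 1331

Split by position mod 3 into 3 tracks.
Track A is 5, 13, 18, 31, 49, which is Fibonacci-style (each term is the sum of the two before it).
Track B is -12, -12, -12, -12, -12, which is always -12.
Track C is 216, 343, 512, 729, 1000, which is perfect cubes starting at 6³.
Position 16 → track A, term 6 = 80.
Position 17 falls in track B as its term 6, giving -12.
Position 18 → track C, term 6 = 1331.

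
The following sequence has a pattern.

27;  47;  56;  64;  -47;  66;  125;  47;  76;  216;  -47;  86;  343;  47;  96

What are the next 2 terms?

Taking every 3rd term gives 3 separate tracks.
Track A is 27, 64, 125, 216, 343, which is the cubes 3³, 4³, 5³, ….
Track B is 47, -47, 47, -47, 47, which is alternating ±47.
Track C is 56, 66, 76, 86, 96, which is arithmetic, step +10.
The 16th slot belongs to track A; its 6th term is 512.
Term 17 comes from track B (its 6th entry): -47.

512, -47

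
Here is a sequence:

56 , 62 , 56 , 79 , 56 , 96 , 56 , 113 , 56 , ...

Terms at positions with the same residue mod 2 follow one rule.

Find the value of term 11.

Split by position mod 2 into 2 tracks.
Subsequence A: 56, 56, 56, 56, 56 (always 56).
Subsequence B: 62, 79, 96, 113 (arithmetic with common difference +17).
Term 11 comes from subsequence A (its 6th entry): 56.

56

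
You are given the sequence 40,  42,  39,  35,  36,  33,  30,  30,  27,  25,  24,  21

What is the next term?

20

Positions follow the repeating pattern ABB; grouping by letter gives 2 tracks.
Subsequence A = 40, 35, 30, 25: linear: a_n = 45 − 5·n.
Subsequence B = 42, 39, 36, 33, 30, 27, 24, 21: arithmetic, step −3.
Position 13 falls in subsequence A as its term 5, giving 20.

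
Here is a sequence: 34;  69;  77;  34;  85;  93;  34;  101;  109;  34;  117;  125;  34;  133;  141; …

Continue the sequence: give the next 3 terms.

The slot pattern repeats as ABB (period 3), so there are 2 interleaved tracks.
Subsequence A is 34, 34, 34, 34, 34, which is the constant sequence 34.
Subsequence B is 69, 77, 85, 93, 101, 109, 117, 125, 133, 141, which is arithmetic, step +8.
Position 16 falls in subsequence A as its term 6, giving 34.
Position 17 → subsequence B, term 11 = 149.
Position 18 → subsequence B, term 12 = 157.

34, 149, 157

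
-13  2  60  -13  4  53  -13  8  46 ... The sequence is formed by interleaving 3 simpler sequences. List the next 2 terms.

Read the sequence 3 terms at a time; column i is its own pattern.
Track A: -13, -13, -13. Constant -13.
Track B: 2, 4, 8. Successive powers of 2.
Track C: 60, 53, 46. Arithmetic, step −7.
Position 10 falls in track A as its term 4, giving -13.
Position 11 → track B, term 4 = 16.

-13, 16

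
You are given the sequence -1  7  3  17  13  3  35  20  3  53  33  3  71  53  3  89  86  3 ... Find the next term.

107

Taking every 3rd term gives 3 separate tracks.
Track A: -1, 17, 35, 53, 71, 89 — arithmetic with common difference +18.
Track B: 7, 13, 20, 33, 53, 86 — a Fibonacci-like recurrence a_n = a_{n-1} + a_{n-2}.
Track C: 3, 3, 3, 3, 3, 3 — always 3.
The 19th slot belongs to track A; its 7th term is 107.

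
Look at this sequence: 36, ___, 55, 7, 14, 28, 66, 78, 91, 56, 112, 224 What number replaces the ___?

45

Reading positions in blocks of 6 reveals the pattern AAABBB — 2 tracks woven together.
Track A: 36, ?, 55, 66, 78, 91 (triangular numbers n(n+1)/2 for n = 8, 9, …).
Track B: 7, 14, 28, 56, 112, 224 (a geometric progression (common ratio 2)).
Filling track A at index 2 by its rule yields 45.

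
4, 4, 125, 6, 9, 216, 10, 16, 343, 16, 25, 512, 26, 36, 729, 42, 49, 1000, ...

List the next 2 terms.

68, 64

Read the sequence 3 terms at a time; column i is its own pattern.
Subsequence A: 4, 6, 10, 16, 26, 42 (a Fibonacci-like recurrence a_n = a_{n-1} + a_{n-2}).
Subsequence B: 4, 9, 16, 25, 36, 49 (the squares 2², 3², 4², …).
Subsequence C: 125, 216, 343, 512, 729, 1000 (perfect cubes starting at 5³).
Term 19 comes from subsequence A (its 7th entry): 68.
The 20th slot belongs to subsequence B; its 7th term is 64.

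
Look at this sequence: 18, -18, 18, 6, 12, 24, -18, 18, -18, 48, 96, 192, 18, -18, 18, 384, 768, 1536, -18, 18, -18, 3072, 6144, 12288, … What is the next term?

Positions follow the repeating pattern AAABBB; grouping by letter gives 2 tracks.
Track A: 18, -18, 18, -18, 18, -18, 18, -18, 18, -18, 18, -18 — oscillating between 18 and -18.
Track B: 6, 12, 24, 48, 96, 192, 384, 768, 1536, 3072, 6144, 12288 — multiplying by 2 each time.
Position 25 falls in track A as its term 13, giving 18.

18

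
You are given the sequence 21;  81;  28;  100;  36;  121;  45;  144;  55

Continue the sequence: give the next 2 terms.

Odd-indexed and even-indexed terms follow separate rules.
Track A: 21, 28, 36, 45, 55 — triangular numbers n(n+1)/2 for n = 6, 7, ….
Track B: 81, 100, 121, 144 — consecutive squares n² from n = 9.
The 10th slot belongs to track B; its 5th term is 169.
Position 11 → track A, term 6 = 66.

169, 66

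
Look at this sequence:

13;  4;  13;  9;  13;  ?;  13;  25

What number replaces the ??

16

Positions 1, 3, 5, … form one subsequence and positions 2, 4, 6, … form another.
Stream A is 13, 13, 13, 13, which is always 13.
Stream B is 4, 9, ?, 25, which is consecutive squares n² from n = 2.
Filling stream B at index 3 by its rule yields 16.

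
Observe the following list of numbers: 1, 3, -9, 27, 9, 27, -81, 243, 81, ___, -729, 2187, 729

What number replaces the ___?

243

Reading positions in blocks of 4 reveals the pattern AABB — 2 tracks woven together.
Track A = 1, 3, 9, 27, 81, ?, 729: powers of 3.
Track B = -9, 27, -81, 243, -729, 2187: geometric, ×-3 each step.
The gap is track A's term 6; the rule gives 243.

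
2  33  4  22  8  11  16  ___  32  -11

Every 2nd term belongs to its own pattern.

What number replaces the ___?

Odd-indexed and even-indexed terms follow separate rules.
Stream A = 2, 4, 8, 16, 32: powers of 2.
Stream B = 33, 22, 11, ?, -11: arithmetic, step −11.
The gap is stream B's term 4; the rule gives 0.

0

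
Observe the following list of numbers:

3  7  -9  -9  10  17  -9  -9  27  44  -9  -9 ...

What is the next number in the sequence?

71

The slot pattern repeats as AABB (period 4), so there are 2 interleaved tracks.
Track A: 3, 7, 10, 17, 27, 44 (a Fibonacci-like recurrence a_n = a_{n-1} + a_{n-2}).
Track B: -9, -9, -9, -9, -9, -9 (always -9).
Position 13 falls in track A as its term 7, giving 71.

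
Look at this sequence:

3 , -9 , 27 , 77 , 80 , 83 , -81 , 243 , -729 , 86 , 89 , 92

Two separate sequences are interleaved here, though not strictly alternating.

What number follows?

Reading positions in blocks of 6 reveals the pattern AAABBB — 2 tracks woven together.
Subsequence A: 3, -9, 27, -81, 243, -729. A geometric progression (common ratio -3).
Subsequence B: 77, 80, 83, 86, 89, 92. Arithmetic with common difference +3.
The 13th slot belongs to subsequence A; its 7th term is 2187.

2187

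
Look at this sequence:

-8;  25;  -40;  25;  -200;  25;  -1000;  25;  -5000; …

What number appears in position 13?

-125000

Positions 1, 3, 5, … form one subsequence and positions 2, 4, 6, … form another.
Track A: -8, -40, -200, -1000, -5000 (a geometric progression (common ratio 5)).
Track B: 25, 25, 25, 25 (always 25).
Position 13 falls in track A as its term 7, giving -125000.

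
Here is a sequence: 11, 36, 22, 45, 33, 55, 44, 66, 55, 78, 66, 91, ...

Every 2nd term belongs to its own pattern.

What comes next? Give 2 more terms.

Split by position mod 2 into 2 tracks.
Subsequence A = 11, 22, 33, 44, 55, 66: linear: a_n = 11·n.
Subsequence B = 36, 45, 55, 66, 78, 91: triangular numbers n(n+1)/2 for n = 8, 9, ….
Position 13 falls in subsequence A as its term 7, giving 77.
Position 14 falls in subsequence B as its term 7, giving 105.

77, 105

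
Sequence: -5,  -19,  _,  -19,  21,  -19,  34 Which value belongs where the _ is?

8

Taking every 2nd term gives 2 separate tracks.
Stream A is -5, ?, 21, 34, which is linear: a_n = -18 + 13·n.
Stream B is -19, -19, -19, which is always -19.
The gap is stream A's term 2; the rule gives 8.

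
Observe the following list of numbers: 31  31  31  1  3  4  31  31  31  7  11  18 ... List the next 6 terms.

31, 31, 31, 29, 47, 76

Reading positions in blocks of 6 reveals the pattern AAABBB — 2 tracks woven together.
Track A = 31, 31, 31, 31, 31, 31: constant 31.
Track B = 1, 3, 4, 7, 11, 18: each term equals the sum of the previous two.
Position 13 → track A, term 7 = 31.
Term 14 comes from track A (its 8th entry): 31.
Position 15 → track A, term 9 = 31.
Term 16 comes from track B (its 7th entry): 29.
Position 17 → track B, term 8 = 47.
Term 18 comes from track B (its 9th entry): 76.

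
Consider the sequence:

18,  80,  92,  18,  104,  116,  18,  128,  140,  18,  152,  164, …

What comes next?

18

The slot pattern repeats as ABB (period 3), so there are 2 interleaved tracks.
Track A: 18, 18, 18, 18 (the constant sequence 18).
Track B: 80, 92, 104, 116, 128, 140, 152, 164 (arithmetic with common difference +12).
The 13th slot belongs to track A; its 5th term is 18.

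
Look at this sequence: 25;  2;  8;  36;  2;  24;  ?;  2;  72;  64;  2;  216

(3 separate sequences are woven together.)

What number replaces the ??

49

Split by position mod 3 into 3 tracks.
Subsequence A is 25, 36, ?, 64, which is consecutive squares n² from n = 5.
Subsequence B is 2, 2, 2, 2, which is the constant sequence 2.
Subsequence C is 8, 24, 72, 216, which is geometric with ratio 3.
Subsequence A's pattern makes the blank 49.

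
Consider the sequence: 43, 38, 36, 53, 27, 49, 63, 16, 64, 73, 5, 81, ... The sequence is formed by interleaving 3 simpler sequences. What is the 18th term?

121

Taking every 3rd term gives 3 separate tracks.
Track A = 43, 53, 63, 73: arithmetic with common difference +10.
Track B = 38, 27, 16, 5: subtracting 11 each time.
Track C = 36, 49, 64, 81: perfect squares starting at 6².
Position 18 falls in track C as its term 6, giving 121.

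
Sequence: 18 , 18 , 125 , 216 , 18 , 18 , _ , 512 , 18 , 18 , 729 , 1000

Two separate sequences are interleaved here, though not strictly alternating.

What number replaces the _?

Positions follow the repeating pattern AABB; grouping by letter gives 2 tracks.
Track A: 18, 18, 18, 18, 18, 18 (the constant sequence 18).
Track B: 125, 216, ?, 512, 729, 1000 (the cubes 5³, 6³, 7³, …).
The gap is track B's term 3; the rule gives 343.

343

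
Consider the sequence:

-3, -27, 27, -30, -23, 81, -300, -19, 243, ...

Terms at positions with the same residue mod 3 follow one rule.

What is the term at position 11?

-15

Split by position mod 3: positions 1, 4, 7, … form one track, and each other residue class forms its own.
Stream A is -3, -30, -300, which is multiplying by 10 each time.
Stream B is -27, -23, -19, which is adding 4 each time.
Stream C is 27, 81, 243, which is powers of 3.
Term 11 comes from stream B (its 4th entry): -15.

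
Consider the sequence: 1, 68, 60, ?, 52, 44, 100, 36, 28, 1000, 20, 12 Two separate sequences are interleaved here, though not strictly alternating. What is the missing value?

10

Positions follow the repeating pattern ABB; grouping by letter gives 2 tracks.
Track A: 1, ?, 100, 1000. Powers of 10.
Track B: 68, 60, 52, 44, 36, 28, 20, 12. Arithmetic with common difference −8.
The gap is track A's term 2; the rule gives 10.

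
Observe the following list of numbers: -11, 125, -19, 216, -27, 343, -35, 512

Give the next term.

The terms cycle through 2 interleaved subsequences.
Track A: -11, -19, -27, -35 (arithmetic, step −8).
Track B: 125, 216, 343, 512 (the cubes 5³, 6³, 7³, …).
The 9th slot belongs to track A; its 5th term is -43.

-43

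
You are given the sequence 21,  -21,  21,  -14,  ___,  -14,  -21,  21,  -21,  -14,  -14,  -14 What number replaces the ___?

Reading positions in blocks of 6 reveals the pattern AAABBB — 2 tracks woven together.
Track A: 21, -21, 21, -21, 21, -21 (alternating ±21).
Track B: -14, ?, -14, -14, -14, -14 (always -14).
Filling track B at index 2 by its rule yields -14.

-14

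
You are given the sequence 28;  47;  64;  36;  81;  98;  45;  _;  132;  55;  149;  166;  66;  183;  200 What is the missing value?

Positions follow the repeating pattern ABB; grouping by letter gives 2 tracks.
Track A: 28, 36, 45, 55, 66. Triangular numbers n(n+1)/2 for n = 7, 8, ….
Track B: 47, 64, 81, 98, ?, 132, 149, 166, 183, 200. Linear: a_n = 30 + 17·n.
So the missing entry in track B is 115.

115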